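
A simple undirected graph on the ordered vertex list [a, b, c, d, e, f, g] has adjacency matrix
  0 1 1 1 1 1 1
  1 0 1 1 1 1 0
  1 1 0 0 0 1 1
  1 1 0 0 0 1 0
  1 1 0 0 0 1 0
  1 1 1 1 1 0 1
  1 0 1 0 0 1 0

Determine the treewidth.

3

A width-3 tree decomposition is:
Bags: B1 = {a, b, c, f}  B2 = {a, b, e, f}  B3 = {a, b, d, f}  B4 = {a, c, f, g}
Tree: B1–B2, B1–B3, B1–B4
The largest bag has 4 vertices, giving width 3; this decomposition certifies tw(G) ≤ 3. For the lower bound, the 4 vertices {a, c, f, g} are pairwise adjacent, and any tree decomposition puts a clique entirely inside one bag — forcing width ≥ 3. Combining the bounds, tw(G) = 3.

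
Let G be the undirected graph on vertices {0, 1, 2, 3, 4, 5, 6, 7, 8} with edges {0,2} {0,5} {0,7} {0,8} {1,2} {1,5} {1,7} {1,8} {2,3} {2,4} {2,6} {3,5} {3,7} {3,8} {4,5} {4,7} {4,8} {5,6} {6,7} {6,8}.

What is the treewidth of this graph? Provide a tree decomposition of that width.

Treewidth 4.
One such decomposition:
Bags: B1 = {1, 2, 5, 7, 8}  B2 = {2, 5, 6, 7, 8}  B3 = {0, 2, 5, 7, 8}  B4 = {2, 4, 5, 7, 8}  B5 = {2, 3, 5, 7, 8}
Tree: B1–B2, B2–B3, B3–B4, B4–B5

Each bag holds 5 vertices, so the decomposition has width 4, which upper-bounds the treewidth. For the lower bound: the 5 vertex sets {1,8}, {2,6}, {0,5}, {7}, {4} are disjoint, each induces a connected subgraph, and every pair is joined by at least one edge of G. Contracting each set to a single vertex therefore yields K_{5} as a minor, and since treewidth is minor-monotone, tw(G) ≥ tw(K_{5}) = 4. The upper and lower bounds meet at 4, so that is the treewidth.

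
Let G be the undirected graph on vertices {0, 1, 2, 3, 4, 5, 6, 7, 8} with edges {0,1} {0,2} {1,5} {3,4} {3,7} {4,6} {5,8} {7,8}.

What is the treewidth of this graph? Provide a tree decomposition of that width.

The largest bag has 2 vertices, giving width 1; this decomposition certifies tw(G) ≤ 1. G has an edge, so its treewidth is at least 1. Therefore the treewidth is 1.

Treewidth 1.
One optimal decomposition is:
Bags: B1 = {0, 2}  B2 = {0, 1}  B3 = {1, 5}  B4 = {5, 8}  B5 = {7, 8}  B6 = {3, 7}  B7 = {3, 4}  B8 = {4, 6}
Tree: B1–B2, B2–B3, B3–B4, B4–B5, B5–B6, B6–B7, B7–B8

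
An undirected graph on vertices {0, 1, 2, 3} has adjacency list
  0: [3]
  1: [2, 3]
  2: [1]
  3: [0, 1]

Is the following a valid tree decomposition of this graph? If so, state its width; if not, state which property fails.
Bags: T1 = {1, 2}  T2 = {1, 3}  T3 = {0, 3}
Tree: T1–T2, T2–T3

Yes; width 1.

Vertex coverage: the bags together contain {0, 1, 2, 3}, the full vertex set. Edge coverage: each edge of G has both endpoints in at least one bag. Running intersection: for every vertex, the bags containing it form a connected subtree. All three properties hold, so this is a valid tree decomposition of width max|bag| − 1 = 1, and hence tw(G) ≤ 1.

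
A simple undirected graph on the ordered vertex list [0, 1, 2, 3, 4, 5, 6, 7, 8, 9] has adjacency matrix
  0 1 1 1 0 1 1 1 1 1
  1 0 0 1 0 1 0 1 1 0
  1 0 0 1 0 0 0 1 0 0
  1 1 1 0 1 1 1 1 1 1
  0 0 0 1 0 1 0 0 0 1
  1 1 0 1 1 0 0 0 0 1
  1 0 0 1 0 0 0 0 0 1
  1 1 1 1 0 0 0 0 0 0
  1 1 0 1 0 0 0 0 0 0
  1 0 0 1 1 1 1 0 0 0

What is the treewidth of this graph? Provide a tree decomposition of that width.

Every bag has size at most 4, so the width is 4 − 1 = 3 and tw(G) ≤ 3. For the lower bound, the 4 vertices {0, 1, 3, 8} are pairwise adjacent, and any tree decomposition puts a clique entirely inside one bag — forcing width ≥ 3. Hence tw(G) = 3 exactly.

Treewidth 3.
One such decomposition:
Bags: B1 = {0, 1, 3, 8}  B2 = {0, 1, 3, 5}  B3 = {0, 1, 3, 7}  B4 = {0, 3, 5, 9}  B5 = {0, 2, 3, 7}  B6 = {0, 3, 6, 9}  B7 = {3, 4, 5, 9}
Tree: B1–B2, B2–B3, B2–B4, B3–B5, B4–B6, B4–B7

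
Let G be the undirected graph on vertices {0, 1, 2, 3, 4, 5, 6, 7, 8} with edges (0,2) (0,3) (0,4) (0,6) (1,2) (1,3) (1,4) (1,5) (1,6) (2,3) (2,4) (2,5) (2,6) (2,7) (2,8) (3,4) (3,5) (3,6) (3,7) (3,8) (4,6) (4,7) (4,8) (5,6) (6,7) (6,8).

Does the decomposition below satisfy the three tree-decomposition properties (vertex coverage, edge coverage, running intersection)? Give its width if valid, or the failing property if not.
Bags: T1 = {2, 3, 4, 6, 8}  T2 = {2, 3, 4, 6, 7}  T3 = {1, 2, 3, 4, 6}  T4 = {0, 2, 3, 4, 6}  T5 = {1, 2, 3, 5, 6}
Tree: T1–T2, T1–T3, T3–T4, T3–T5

Yes; width 4.

Checking the three conditions: (i) the bags cover all of {0, 1, 2, 3, 4, 5, 6, 7, 8}; (ii) for each edge, some bag contains both endpoints; (iii) the bags containing any fixed vertex form a subtree. All hold, so the decomposition is valid with width 5 − 1 = 4.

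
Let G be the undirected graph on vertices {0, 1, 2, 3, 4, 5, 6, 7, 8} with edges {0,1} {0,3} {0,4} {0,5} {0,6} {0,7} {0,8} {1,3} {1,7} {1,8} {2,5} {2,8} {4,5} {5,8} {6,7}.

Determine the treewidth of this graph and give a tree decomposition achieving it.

Every bag has size at most 3, so the width is 3 − 1 = 2 and tw(G) ≤ 2. Conversely, {0, 1, 8} is a clique of size 3, and the vertices of any clique must share a bag in every tree decomposition; so some bag has ≥ 3 vertices and tw(G) ≥ 2. Therefore the treewidth is 2.

Treewidth 2.
One such decomposition:
Bags: B1 = {0, 1, 7}  B2 = {0, 1, 8}  B3 = {0, 5, 8}  B4 = {2, 5, 8}  B5 = {0, 4, 5}  B6 = {0, 1, 3}  B7 = {0, 6, 7}
Tree: B1–B2, B2–B3, B3–B4, B3–B5, B2–B6, B1–B7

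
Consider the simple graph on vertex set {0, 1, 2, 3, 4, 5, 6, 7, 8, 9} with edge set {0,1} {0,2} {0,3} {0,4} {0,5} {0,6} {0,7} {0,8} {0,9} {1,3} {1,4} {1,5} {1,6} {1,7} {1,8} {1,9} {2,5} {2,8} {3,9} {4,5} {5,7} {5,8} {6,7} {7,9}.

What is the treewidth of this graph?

3

A width-3 tree decomposition is:
Bags: B1 = {0, 1, 6, 7}  B2 = {0, 1, 5, 7}  B3 = {0, 1, 5, 8}  B4 = {0, 2, 5, 8}  B5 = {0, 1, 7, 9}  B6 = {0, 1, 3, 9}  B7 = {0, 1, 4, 5}
Tree: B1–B2, B2–B3, B3–B4, B1–B5, B5–B6, B3–B7
Each bag holds 4 vertices, so the decomposition has width 3, which upper-bounds the treewidth. For the lower bound, the 4 vertices {0, 1, 3, 9} are pairwise adjacent, and any tree decomposition puts a clique entirely inside one bag — forcing width ≥ 3. Hence tw(G) = 3 exactly.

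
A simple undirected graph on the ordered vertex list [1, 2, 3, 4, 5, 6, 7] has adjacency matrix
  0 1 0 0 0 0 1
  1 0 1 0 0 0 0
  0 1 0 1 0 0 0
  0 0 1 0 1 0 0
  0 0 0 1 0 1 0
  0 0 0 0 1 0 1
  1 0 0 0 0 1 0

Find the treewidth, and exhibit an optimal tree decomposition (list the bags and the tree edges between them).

Every bag has size at most 3, so the width is 3 − 1 = 2 and tw(G) ≤ 2. Since 7–1–2–3–4–5–6–7 is a cycle in G, G is not acyclic. Forests are exactly the graphs of treewidth ≤ 1, so tw(G) ≥ 2. Hence tw(G) = 2 exactly.

Treewidth 2.
One optimal decomposition is:
Bags: B1 = {1, 2, 7}  B2 = {2, 3, 7}  B3 = {3, 4, 7}  B4 = {4, 5, 7}  B5 = {5, 6, 7}
Tree: B1–B2, B2–B3, B3–B4, B4–B5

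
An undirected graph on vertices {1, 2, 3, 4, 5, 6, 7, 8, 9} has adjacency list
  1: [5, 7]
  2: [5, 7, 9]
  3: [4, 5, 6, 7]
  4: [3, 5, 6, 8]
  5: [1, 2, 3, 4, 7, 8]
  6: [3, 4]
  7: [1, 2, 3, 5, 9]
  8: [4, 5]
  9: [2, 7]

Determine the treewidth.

2

A width-2 tree decomposition is:
Bags: B1 = {3, 5, 7}  B2 = {3, 4, 5}  B3 = {4, 5, 8}  B4 = {3, 4, 6}  B5 = {2, 5, 7}  B6 = {1, 5, 7}  B7 = {2, 7, 9}
Tree: B1–B2, B2–B3, B2–B4, B1–B5, B1–B6, B5–B7
The largest bag has 3 vertices, giving width 2; this decomposition certifies tw(G) ≤ 2. On the other hand G contains the 3-clique {2, 7, 9}. A clique must lie in a single bag of any decomposition, so no decomposition can have width below 2. The upper and lower bounds meet at 2, so that is the treewidth.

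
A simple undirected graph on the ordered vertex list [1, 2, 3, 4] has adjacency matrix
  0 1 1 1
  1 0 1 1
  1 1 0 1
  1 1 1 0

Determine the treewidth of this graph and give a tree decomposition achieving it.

Treewidth 3.
Bags: B1 = {1, 2, 3, 4}
Tree: (single bag)

With just one bag of size 4, the width is 4 − 1 = 3, so tw(G) ≤ 3. For the lower bound, the 4 vertices {1, 2, 3, 4} are pairwise adjacent, and any tree decomposition puts a clique entirely inside one bag — forcing width ≥ 3. The upper and lower bounds meet at 3, so that is the treewidth.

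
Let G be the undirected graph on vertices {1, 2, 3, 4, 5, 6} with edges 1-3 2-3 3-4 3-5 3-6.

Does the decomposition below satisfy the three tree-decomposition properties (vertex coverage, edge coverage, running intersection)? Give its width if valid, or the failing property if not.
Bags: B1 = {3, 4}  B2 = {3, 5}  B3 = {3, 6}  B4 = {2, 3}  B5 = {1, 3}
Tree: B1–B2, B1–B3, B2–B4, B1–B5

Yes; width 1.

Vertex coverage: the bags together contain {1, 2, 3, 4, 5, 6}, the full vertex set. Edge coverage: each edge of G has both endpoints in at least one bag. Running intersection: for every vertex, the bags containing it form a connected subtree. All three properties hold, so this is a valid tree decomposition of width max|bag| − 1 = 1, and hence tw(G) ≤ 1.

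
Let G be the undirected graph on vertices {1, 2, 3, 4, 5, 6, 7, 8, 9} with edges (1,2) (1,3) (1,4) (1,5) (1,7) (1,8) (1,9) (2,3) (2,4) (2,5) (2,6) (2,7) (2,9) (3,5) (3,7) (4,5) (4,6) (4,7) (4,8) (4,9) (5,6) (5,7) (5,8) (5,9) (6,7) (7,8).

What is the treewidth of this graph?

A width-4 tree decomposition is:
Bags: B1 = {1, 2, 4, 5, 7}  B2 = {1, 2, 3, 5, 7}  B3 = {1, 2, 4, 5, 9}  B4 = {1, 4, 5, 7, 8}  B5 = {2, 4, 5, 6, 7}
Tree: B1–B2, B1–B3, B1–B4, B1–B5
Every bag has size at most 5, so the width is 5 − 1 = 4 and tw(G) ≤ 4. For the lower bound, the 5 vertices {1, 4, 5, 7, 8} are pairwise adjacent, and any tree decomposition puts a clique entirely inside one bag — forcing width ≥ 4. Therefore the treewidth is 4.

4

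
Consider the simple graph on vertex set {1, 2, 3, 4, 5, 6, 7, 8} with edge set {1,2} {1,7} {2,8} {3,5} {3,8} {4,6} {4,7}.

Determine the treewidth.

1

A width-1 tree decomposition is:
Bags: B1 = {4, 6}  B2 = {4, 7}  B3 = {1, 7}  B4 = {1, 2}  B5 = {2, 8}  B6 = {3, 8}  B7 = {3, 5}
Tree: B1–B2, B2–B3, B3–B4, B4–B5, B5–B6, B6–B7
The largest bag has 2 vertices, giving width 1; this decomposition certifies tw(G) ≤ 1. G has an edge, so its treewidth is at least 1. Therefore the treewidth is 1.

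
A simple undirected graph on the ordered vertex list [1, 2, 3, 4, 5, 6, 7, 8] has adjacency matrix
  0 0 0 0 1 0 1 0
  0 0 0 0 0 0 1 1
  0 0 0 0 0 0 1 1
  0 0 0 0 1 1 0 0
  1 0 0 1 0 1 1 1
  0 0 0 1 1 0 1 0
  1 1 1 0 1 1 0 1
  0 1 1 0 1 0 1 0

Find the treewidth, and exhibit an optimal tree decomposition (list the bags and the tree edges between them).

Treewidth 2.
Bags: B1 = {2, 7, 8}  B2 = {5, 7, 8}  B3 = {1, 5, 7}  B4 = {5, 6, 7}  B5 = {3, 7, 8}  B6 = {4, 5, 6}
Tree: B1–B2, B2–B3, B2–B4, B2–B5, B4–B6

The largest bag has 3 vertices, giving width 2; this decomposition certifies tw(G) ≤ 2. On the other hand G contains the 3-clique {4, 5, 6}. A clique must lie in a single bag of any decomposition, so no decomposition can have width below 2. The upper and lower bounds meet at 2, so that is the treewidth.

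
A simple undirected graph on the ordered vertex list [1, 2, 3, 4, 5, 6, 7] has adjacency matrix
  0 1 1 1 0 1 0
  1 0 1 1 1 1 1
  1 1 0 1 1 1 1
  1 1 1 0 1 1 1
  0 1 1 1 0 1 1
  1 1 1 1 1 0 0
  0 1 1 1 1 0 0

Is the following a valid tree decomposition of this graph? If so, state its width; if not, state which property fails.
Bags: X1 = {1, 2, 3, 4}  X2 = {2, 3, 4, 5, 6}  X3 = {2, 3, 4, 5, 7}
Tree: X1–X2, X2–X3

A tree decomposition must satisfy three properties: every vertex lies in some bag; for every edge, both endpoints lie together in some bag; and for every vertex, the bags containing it form a connected subtree. Here edge (6,1) lies in no bag, so the decomposition is invalid.

No — edge (6,1) lies in no bag.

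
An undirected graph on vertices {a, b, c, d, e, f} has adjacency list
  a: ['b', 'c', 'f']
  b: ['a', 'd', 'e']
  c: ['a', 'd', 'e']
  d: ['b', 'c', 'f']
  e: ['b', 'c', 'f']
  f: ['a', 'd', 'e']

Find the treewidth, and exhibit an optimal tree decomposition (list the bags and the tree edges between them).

Each bag holds 4 vertices, so the decomposition has width 3, which upper-bounds the treewidth. For the lower bound: the 4 vertex sets {a,b}, {c,d}, {f}, {e} are disjoint, each induces a connected subgraph, and every pair is joined by at least one edge of G. Contracting each set to a single vertex therefore yields K_{4} as a minor, and since treewidth is minor-monotone, tw(G) ≥ tw(K_{4}) = 3. Combining the bounds, tw(G) = 3.

Treewidth 3.
Bags: B1 = {a, b, c, f}  B2 = {b, c, d, f}  B3 = {b, c, e, f}
Tree: B1–B2, B2–B3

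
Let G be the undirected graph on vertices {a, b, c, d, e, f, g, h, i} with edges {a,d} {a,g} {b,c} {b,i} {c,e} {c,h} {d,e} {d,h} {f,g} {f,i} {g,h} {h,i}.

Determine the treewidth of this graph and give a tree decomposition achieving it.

Treewidth 3.
One such decomposition:
Bags: B1 = {b, c, d, e}  B2 = {b, c, d, h}  B3 = {b, d, h, i}  B4 = {a, d, h, i}  B5 = {a, g, h, i}  B6 = {a, f, g, i}
Tree: B1–B2, B2–B3, B3–B4, B4–B5, B5–B6

Each bag holds 4 vertices, so the decomposition has width 3, which upper-bounds the treewidth. For the lower bound: the 4 vertex sets {b,c,e}, {d}, {h}, {a,f,g,i} are disjoint, each induces a connected subgraph, and every pair is joined by at least one edge of G. Contracting each set to a single vertex therefore yields K_{4} as a minor, and since treewidth is minor-monotone, tw(G) ≥ tw(K_{4}) = 3. The upper and lower bounds meet at 3, so that is the treewidth.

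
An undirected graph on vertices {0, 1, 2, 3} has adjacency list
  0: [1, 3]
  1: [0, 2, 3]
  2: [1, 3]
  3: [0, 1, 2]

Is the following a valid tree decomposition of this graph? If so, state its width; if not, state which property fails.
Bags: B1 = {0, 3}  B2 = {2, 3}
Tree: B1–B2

A tree decomposition must satisfy three properties: every vertex lies in some bag; for every edge, both endpoints lie together in some bag; and for every vertex, the bags containing it form a connected subtree. Here vertex 1 appears in no bag, so the decomposition is invalid.

No — vertex 1 appears in no bag.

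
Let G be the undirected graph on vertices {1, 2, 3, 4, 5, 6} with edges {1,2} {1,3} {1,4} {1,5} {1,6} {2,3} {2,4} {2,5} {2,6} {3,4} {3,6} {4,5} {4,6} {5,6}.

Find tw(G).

A width-4 tree decomposition is:
Bags: B1 = {1, 2, 4, 5, 6}  B2 = {1, 2, 3, 4, 6}
Tree: B1–B2
Every bag has size at most 5, so the width is 5 − 1 = 4 and tw(G) ≤ 4. On the other hand G contains the 5-clique {1, 2, 3, 4, 6}. A clique must lie in a single bag of any decomposition, so no decomposition can have width below 4. Combining the bounds, tw(G) = 4.

4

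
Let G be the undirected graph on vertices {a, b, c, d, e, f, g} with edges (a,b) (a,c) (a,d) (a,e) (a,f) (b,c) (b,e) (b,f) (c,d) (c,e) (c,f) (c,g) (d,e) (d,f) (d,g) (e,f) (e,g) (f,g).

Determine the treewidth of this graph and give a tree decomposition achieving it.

Treewidth 4.
One such decomposition:
Bags: B1 = {a, c, d, e, f}  B2 = {c, d, e, f, g}  B3 = {a, b, c, e, f}
Tree: B1–B2, B1–B3

Every bag has size at most 5, so the width is 5 − 1 = 4 and tw(G) ≤ 4. On the other hand G contains the 5-clique {c, d, e, f, g}. A clique must lie in a single bag of any decomposition, so no decomposition can have width below 4. The upper and lower bounds meet at 4, so that is the treewidth.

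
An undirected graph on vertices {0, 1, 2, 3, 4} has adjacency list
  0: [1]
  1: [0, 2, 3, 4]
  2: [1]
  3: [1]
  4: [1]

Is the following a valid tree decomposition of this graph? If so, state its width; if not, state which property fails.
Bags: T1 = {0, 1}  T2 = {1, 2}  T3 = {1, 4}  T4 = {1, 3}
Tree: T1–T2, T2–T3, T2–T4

Checking the three conditions: (i) the bags cover all of {0, 1, 2, 3, 4}; (ii) for each edge, some bag contains both endpoints; (iii) the bags containing any fixed vertex form a subtree. All hold, so the decomposition is valid with width 2 − 1 = 1.

Yes; width 1.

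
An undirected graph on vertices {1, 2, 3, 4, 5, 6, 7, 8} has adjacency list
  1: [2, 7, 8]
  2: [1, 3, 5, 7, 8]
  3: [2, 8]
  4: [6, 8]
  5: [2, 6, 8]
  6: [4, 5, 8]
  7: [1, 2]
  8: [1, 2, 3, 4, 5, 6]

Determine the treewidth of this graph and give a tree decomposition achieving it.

Treewidth 2.
One optimal decomposition is:
Bags: B1 = {2, 3, 8}  B2 = {1, 2, 8}  B3 = {1, 2, 7}  B4 = {2, 5, 8}  B5 = {5, 6, 8}  B6 = {4, 6, 8}
Tree: B1–B2, B2–B3, B2–B4, B4–B5, B5–B6

The largest bag has 3 vertices, giving width 2; this decomposition certifies tw(G) ≤ 2. On the other hand G contains the 3-clique {1, 2, 8}. A clique must lie in a single bag of any decomposition, so no decomposition can have width below 2. The upper and lower bounds meet at 2, so that is the treewidth.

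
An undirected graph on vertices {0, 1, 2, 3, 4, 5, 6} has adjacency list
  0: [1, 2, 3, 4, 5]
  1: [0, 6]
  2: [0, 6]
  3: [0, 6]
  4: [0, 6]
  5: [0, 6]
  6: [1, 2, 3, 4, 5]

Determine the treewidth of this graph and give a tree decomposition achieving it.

Treewidth 2.
One such decomposition:
Bags: B1 = {0, 1, 6}  B2 = {0, 3, 6}  B3 = {0, 2, 6}  B4 = {0, 4, 6}  B5 = {0, 5, 6}
Tree: B1–B2, B2–B3, B3–B4, B4–B5

The largest bag has 3 vertices, giving width 2; this decomposition certifies tw(G) ≤ 2. For the lower bound, G contains the cycle 0–1–6–3–0, so G is not a forest; only forests have treewidth ≤ 1, hence tw(G) ≥ 2. Hence tw(G) = 2 exactly.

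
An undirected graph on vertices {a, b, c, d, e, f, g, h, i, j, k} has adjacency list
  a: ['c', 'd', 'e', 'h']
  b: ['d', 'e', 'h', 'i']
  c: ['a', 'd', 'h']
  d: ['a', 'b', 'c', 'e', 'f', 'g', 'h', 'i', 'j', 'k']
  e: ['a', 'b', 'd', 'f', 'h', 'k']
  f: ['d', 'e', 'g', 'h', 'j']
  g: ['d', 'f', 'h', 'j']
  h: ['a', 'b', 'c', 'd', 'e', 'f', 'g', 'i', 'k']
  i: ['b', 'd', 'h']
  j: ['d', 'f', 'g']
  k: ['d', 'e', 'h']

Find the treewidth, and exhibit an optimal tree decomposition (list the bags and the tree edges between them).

Treewidth 3.
One optimal decomposition is:
Bags: B1 = {d, e, f, h}  B2 = {d, f, g, h}  B3 = {a, d, e, h}  B4 = {b, d, e, h}  B5 = {d, f, g, j}  B6 = {d, e, h, k}  B7 = {b, d, h, i}  B8 = {a, c, d, h}
Tree: B1–B2, B1–B3, B1–B4, B2–B5, B1–B6, B4–B7, B3–B8

Each bag holds 4 vertices, so the decomposition has width 3, which upper-bounds the treewidth. On the other hand G contains the 4-clique {d, f, g, j}. A clique must lie in a single bag of any decomposition, so no decomposition can have width below 3. Hence tw(G) = 3 exactly.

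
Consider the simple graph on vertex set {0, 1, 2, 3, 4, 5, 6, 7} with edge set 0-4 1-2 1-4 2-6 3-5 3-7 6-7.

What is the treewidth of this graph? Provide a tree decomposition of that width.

Each bag holds 2 vertices, so the decomposition has width 1, which upper-bounds the treewidth. Any graph with an edge has treewidth ≥ 1, and G has the edge 5–3. Hence tw(G) = 1 exactly.

Treewidth 1.
One optimal decomposition is:
Bags: B1 = {3, 5}  B2 = {3, 7}  B3 = {6, 7}  B4 = {2, 6}  B5 = {1, 2}  B6 = {1, 4}  B7 = {0, 4}
Tree: B1–B2, B2–B3, B3–B4, B4–B5, B5–B6, B6–B7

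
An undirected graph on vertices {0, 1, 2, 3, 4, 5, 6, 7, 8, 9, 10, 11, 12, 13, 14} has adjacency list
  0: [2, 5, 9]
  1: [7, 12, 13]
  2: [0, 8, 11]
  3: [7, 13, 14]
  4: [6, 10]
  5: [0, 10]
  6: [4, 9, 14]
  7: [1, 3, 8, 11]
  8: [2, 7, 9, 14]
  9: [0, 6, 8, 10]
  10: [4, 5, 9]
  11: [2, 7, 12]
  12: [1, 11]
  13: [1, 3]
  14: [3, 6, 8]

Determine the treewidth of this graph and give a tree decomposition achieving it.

Treewidth 3.
One optimal decomposition is:
Bags: B1 = {1, 11, 12, 13}  B2 = {1, 7, 11, 13}  B3 = {3, 7, 11, 13}  B4 = {2, 3, 7, 11}  B5 = {2, 3, 7, 8}  B6 = {2, 3, 8, 14}  B7 = {0, 2, 8, 14}  B8 = {0, 8, 9, 14}  B9 = {0, 6, 9, 14}  B10 = {0, 5, 6, 9}  B11 = {5, 6, 9, 10}  B12 = {4, 5, 6, 10}
Tree: B1–B2, B2–B3, B3–B4, B4–B5, B5–B6, B6–B7, B7–B8, B8–B9, B9–B10, B10–B11, B11–B12

The largest bag has 4 vertices, giving width 3; this decomposition certifies tw(G) ≤ 3. For the lower bound: the 4 vertex sets {1,12,13}, {11}, {7}, {2,3,8,14} are disjoint, each induces a connected subgraph, and every pair is joined by at least one edge of G. Contracting each set to a single vertex therefore yields K_{4} as a minor, and since treewidth is minor-monotone, tw(G) ≥ tw(K_{4}) = 3. Hence tw(G) = 3 exactly.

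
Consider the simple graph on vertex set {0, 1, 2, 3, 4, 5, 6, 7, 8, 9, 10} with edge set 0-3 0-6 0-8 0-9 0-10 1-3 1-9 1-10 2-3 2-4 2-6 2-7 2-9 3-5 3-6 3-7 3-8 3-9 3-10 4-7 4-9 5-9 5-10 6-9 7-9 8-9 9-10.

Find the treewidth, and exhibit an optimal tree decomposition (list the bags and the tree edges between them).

The largest bag has 4 vertices, giving width 3; this decomposition certifies tw(G) ≤ 3. On the other hand G contains the 4-clique {0, 3, 8, 9}. A clique must lie in a single bag of any decomposition, so no decomposition can have width below 3. Hence tw(G) = 3 exactly.

Treewidth 3.
One such decomposition:
Bags: B1 = {2, 3, 6, 9}  B2 = {0, 3, 6, 9}  B3 = {2, 3, 7, 9}  B4 = {0, 3, 9, 10}  B5 = {1, 3, 9, 10}  B6 = {0, 3, 8, 9}  B7 = {3, 5, 9, 10}  B8 = {2, 4, 7, 9}
Tree: B1–B2, B1–B3, B2–B4, B4–B5, B4–B6, B5–B7, B3–B8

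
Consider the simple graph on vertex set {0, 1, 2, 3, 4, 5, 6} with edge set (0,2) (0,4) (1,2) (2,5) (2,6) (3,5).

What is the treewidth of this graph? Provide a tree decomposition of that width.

The largest bag has 2 vertices, giving width 1; this decomposition certifies tw(G) ≤ 1. Any graph with an edge has treewidth ≥ 1, and G has the edge 2–1. Combining the bounds, tw(G) = 1.

Treewidth 1.
One such decomposition:
Bags: B1 = {1, 2}  B2 = {0, 2}  B3 = {2, 5}  B4 = {3, 5}  B5 = {2, 6}  B6 = {0, 4}
Tree: B1–B2, B1–B3, B3–B4, B1–B5, B2–B6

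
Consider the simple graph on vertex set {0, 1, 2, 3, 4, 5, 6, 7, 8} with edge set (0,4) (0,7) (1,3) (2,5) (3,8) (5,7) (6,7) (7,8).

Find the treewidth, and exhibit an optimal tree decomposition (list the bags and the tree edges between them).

Treewidth 1.
One such decomposition:
Bags: B1 = {0, 7}  B2 = {7, 8}  B3 = {6, 7}  B4 = {5, 7}  B5 = {2, 5}  B6 = {0, 4}  B7 = {3, 8}  B8 = {1, 3}
Tree: B1–B2, B1–B3, B2–B4, B4–B5, B1–B6, B2–B7, B7–B8

Every bag has size at most 2, so the width is 2 − 1 = 1 and tw(G) ≤ 1. G has an edge, so its treewidth is at least 1. Combining the bounds, tw(G) = 1.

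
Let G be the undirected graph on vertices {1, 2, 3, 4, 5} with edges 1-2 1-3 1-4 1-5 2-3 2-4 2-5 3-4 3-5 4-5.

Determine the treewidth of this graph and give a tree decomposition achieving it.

With just one bag of size 5, the width is 5 − 1 = 4, so tw(G) ≤ 4. On the other hand G contains the 5-clique {1, 2, 3, 4, 5}. A clique must lie in a single bag of any decomposition, so no decomposition can have width below 4. Therefore the treewidth is 4.

Treewidth 4.
One such decomposition:
Bags: B1 = {1, 2, 3, 4, 5}
Tree: (single bag)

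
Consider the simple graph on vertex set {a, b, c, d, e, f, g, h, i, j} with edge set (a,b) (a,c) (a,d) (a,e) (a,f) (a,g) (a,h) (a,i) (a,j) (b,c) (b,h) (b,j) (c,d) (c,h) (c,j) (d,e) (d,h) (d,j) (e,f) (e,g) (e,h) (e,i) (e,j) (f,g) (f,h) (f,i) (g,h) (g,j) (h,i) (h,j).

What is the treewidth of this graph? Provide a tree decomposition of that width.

Treewidth 4.
One optimal decomposition is:
Bags: B1 = {a, d, e, h, j}  B2 = {a, e, g, h, j}  B3 = {a, e, f, g, h}  B4 = {a, c, d, h, j}  B5 = {a, e, f, h, i}  B6 = {a, b, c, h, j}
Tree: B1–B2, B2–B3, B1–B4, B3–B5, B4–B6

Each bag holds 5 vertices, so the decomposition has width 4, which upper-bounds the treewidth. For the lower bound, the 5 vertices {a, d, e, h, j} are pairwise adjacent, and any tree decomposition puts a clique entirely inside one bag — forcing width ≥ 4. Hence tw(G) = 4 exactly.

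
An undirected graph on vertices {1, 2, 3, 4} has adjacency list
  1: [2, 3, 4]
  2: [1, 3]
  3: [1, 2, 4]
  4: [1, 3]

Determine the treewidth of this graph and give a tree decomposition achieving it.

Treewidth 2.
Bags: B1 = {1, 2, 3}  B2 = {1, 3, 4}
Tree: B1–B2

The largest bag has 3 vertices, giving width 2; this decomposition certifies tw(G) ≤ 2. Conversely, {1, 2, 3} is a clique of size 3, and the vertices of any clique must share a bag in every tree decomposition; so some bag has ≥ 3 vertices and tw(G) ≥ 2. Combining the bounds, tw(G) = 2.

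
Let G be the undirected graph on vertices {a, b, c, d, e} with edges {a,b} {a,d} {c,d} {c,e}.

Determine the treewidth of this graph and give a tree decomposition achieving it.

Each bag holds 2 vertices, so the decomposition has width 1, which upper-bounds the treewidth. Since G has at least one edge (e.g. e–c), it is not an edgeless graph, so tw(G) ≥ 1. Combining the bounds, tw(G) = 1.

Treewidth 1.
Bags: B1 = {c, e}  B2 = {c, d}  B3 = {a, d}  B4 = {a, b}
Tree: B1–B2, B2–B3, B3–B4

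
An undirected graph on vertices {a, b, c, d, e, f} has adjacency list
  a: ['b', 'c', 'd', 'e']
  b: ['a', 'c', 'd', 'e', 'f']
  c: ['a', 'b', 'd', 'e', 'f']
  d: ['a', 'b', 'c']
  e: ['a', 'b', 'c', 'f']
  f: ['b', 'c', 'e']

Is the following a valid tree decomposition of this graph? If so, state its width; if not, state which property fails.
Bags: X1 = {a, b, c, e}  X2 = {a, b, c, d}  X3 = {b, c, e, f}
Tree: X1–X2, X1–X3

Checking the three conditions: (i) the bags cover all of {a, b, c, d, e, f}; (ii) for each edge, some bag contains both endpoints; (iii) the bags containing any fixed vertex form a subtree. All hold, so the decomposition is valid with width 4 − 1 = 3.

Yes; width 3.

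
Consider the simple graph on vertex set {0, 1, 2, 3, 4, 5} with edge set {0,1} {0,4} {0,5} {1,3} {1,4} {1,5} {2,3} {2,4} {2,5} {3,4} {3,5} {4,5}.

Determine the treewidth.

A width-3 tree decomposition is:
Bags: B1 = {1, 3, 4, 5}  B2 = {0, 1, 4, 5}  B3 = {2, 3, 4, 5}
Tree: B1–B2, B1–B3
The largest bag has 4 vertices, giving width 3; this decomposition certifies tw(G) ≤ 3. Conversely, {0, 1, 4, 5} is a clique of size 4, and the vertices of any clique must share a bag in every tree decomposition; so some bag has ≥ 4 vertices and tw(G) ≥ 3. Combining the bounds, tw(G) = 3.

3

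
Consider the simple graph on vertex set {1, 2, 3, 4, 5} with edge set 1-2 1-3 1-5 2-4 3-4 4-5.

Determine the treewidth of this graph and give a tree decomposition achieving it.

Treewidth 2.
Bags: B1 = {1, 2, 4}  B2 = {1, 3, 4}  B3 = {1, 4, 5}
Tree: B1–B2, B2–B3

The largest bag has 3 vertices, giving width 2; this decomposition certifies tw(G) ≤ 2. For the lower bound, G contains the cycle 1–2–4–3–1, so G is not a forest; only forests have treewidth ≤ 1, hence tw(G) ≥ 2. Combining the bounds, tw(G) = 2.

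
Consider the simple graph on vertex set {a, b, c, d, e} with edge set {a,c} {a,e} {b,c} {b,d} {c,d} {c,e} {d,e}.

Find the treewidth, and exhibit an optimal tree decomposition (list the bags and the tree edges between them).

The largest bag has 3 vertices, giving width 2; this decomposition certifies tw(G) ≤ 2. Conversely, {c, d, e} is a clique of size 3, and the vertices of any clique must share a bag in every tree decomposition; so some bag has ≥ 3 vertices and tw(G) ≥ 2. The upper and lower bounds meet at 2, so that is the treewidth.

Treewidth 2.
One such decomposition:
Bags: B1 = {a, c, e}  B2 = {c, d, e}  B3 = {b, c, d}
Tree: B1–B2, B2–B3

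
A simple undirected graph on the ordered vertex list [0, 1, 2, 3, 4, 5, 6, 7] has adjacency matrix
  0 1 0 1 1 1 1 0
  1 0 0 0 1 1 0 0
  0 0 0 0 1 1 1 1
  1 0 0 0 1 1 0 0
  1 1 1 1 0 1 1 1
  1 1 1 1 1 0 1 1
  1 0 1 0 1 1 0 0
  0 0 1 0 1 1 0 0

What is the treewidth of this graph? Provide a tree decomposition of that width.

Treewidth 3.
Bags: B1 = {0, 1, 4, 5}  B2 = {0, 3, 4, 5}  B3 = {0, 4, 5, 6}  B4 = {2, 4, 5, 6}  B5 = {2, 4, 5, 7}
Tree: B1–B2, B1–B3, B3–B4, B4–B5

The largest bag has 4 vertices, giving width 3; this decomposition certifies tw(G) ≤ 3. For the lower bound, the 4 vertices {0, 1, 4, 5} are pairwise adjacent, and any tree decomposition puts a clique entirely inside one bag — forcing width ≥ 3. The upper and lower bounds meet at 3, so that is the treewidth.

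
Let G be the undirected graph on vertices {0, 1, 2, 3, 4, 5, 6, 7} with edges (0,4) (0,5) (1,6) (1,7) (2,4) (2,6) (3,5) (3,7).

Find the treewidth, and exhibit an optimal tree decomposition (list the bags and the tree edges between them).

Treewidth 2.
One such decomposition:
Bags: B1 = {0, 2, 4}  B2 = {0, 2, 5}  B3 = {2, 3, 5}  B4 = {2, 3, 7}  B5 = {1, 2, 7}  B6 = {1, 2, 6}
Tree: B1–B2, B2–B3, B3–B4, B4–B5, B5–B6

Each bag holds 3 vertices, so the decomposition has width 2, which upper-bounds the treewidth. The edges 2–4–0–5–3–7–1–6–2 form a cycle, so G is not a tree and its treewidth is at least 2. Therefore the treewidth is 2.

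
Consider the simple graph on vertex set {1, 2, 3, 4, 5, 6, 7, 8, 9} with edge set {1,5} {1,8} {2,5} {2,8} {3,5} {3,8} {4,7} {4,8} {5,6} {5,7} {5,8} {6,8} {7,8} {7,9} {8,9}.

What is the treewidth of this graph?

2

A width-2 tree decomposition is:
Bags: B1 = {5, 7, 8}  B2 = {7, 8, 9}  B3 = {5, 6, 8}  B4 = {4, 7, 8}  B5 = {1, 5, 8}  B6 = {3, 5, 8}  B7 = {2, 5, 8}
Tree: B1–B2, B1–B3, B1–B4, B1–B5, B3–B6, B1–B7
The largest bag has 3 vertices, giving width 2; this decomposition certifies tw(G) ≤ 2. On the other hand G contains the 3-clique {7, 8, 9}. A clique must lie in a single bag of any decomposition, so no decomposition can have width below 2. Hence tw(G) = 2 exactly.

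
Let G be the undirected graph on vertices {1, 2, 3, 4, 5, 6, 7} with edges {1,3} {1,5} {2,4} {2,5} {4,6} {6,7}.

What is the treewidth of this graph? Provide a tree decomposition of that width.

Each bag holds 2 vertices, so the decomposition has width 1, which upper-bounds the treewidth. Since G has at least one edge (e.g. 7–6), it is not an edgeless graph, so tw(G) ≥ 1. Combining the bounds, tw(G) = 1.

Treewidth 1.
One optimal decomposition is:
Bags: B1 = {6, 7}  B2 = {4, 6}  B3 = {2, 4}  B4 = {2, 5}  B5 = {1, 5}  B6 = {1, 3}
Tree: B1–B2, B2–B3, B3–B4, B4–B5, B5–B6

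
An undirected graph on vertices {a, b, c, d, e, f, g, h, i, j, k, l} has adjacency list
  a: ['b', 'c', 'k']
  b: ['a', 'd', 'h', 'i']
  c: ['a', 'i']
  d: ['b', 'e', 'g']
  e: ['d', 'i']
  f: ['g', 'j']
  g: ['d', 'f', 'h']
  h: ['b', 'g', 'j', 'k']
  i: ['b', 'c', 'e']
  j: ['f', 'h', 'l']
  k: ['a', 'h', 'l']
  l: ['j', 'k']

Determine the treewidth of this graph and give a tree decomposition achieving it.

Each bag holds 4 vertices, so the decomposition has width 3, which upper-bounds the treewidth. For the lower bound: the 4 vertex sets {c,e,i}, {d}, {b}, {a,g,h,k} are disjoint, each induces a connected subgraph, and every pair is joined by at least one edge of G. Contracting each set to a single vertex therefore yields K_{4} as a minor, and since treewidth is minor-monotone, tw(G) ≥ tw(K_{4}) = 3. Combining the bounds, tw(G) = 3.

Treewidth 3.
Bags: B1 = {c, d, e, i}  B2 = {b, c, d, i}  B3 = {a, b, c, d}  B4 = {a, b, d, g}  B5 = {a, b, g, h}  B6 = {a, g, h, k}  B7 = {f, g, h, k}  B8 = {f, h, j, k}  B9 = {f, j, k, l}
Tree: B1–B2, B2–B3, B3–B4, B4–B5, B5–B6, B6–B7, B7–B8, B8–B9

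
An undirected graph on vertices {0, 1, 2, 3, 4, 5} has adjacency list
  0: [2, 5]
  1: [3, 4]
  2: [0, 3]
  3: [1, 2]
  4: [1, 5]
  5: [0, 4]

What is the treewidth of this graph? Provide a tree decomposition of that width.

Each bag holds 3 vertices, so the decomposition has width 2, which upper-bounds the treewidth. For the lower bound, G contains the cycle 4–5–0–2–3–1–4, so G is not a forest; only forests have treewidth ≤ 1, hence tw(G) ≥ 2. Therefore the treewidth is 2.

Treewidth 2.
One such decomposition:
Bags: B1 = {0, 4, 5}  B2 = {0, 2, 4}  B3 = {2, 3, 4}  B4 = {1, 3, 4}
Tree: B1–B2, B2–B3, B3–B4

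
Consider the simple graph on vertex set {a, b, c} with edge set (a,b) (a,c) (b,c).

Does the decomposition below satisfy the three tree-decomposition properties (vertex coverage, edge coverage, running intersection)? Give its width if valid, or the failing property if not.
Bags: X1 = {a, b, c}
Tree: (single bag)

Yes; width 2.

Every vertex of G appears in some bag (union = {a, b, c}); every edge is covered by a bag; and for each vertex v the set of bags containing v is connected in the bag tree. The decomposition is therefore valid. The largest bag has 3 vertices, so the width is 2.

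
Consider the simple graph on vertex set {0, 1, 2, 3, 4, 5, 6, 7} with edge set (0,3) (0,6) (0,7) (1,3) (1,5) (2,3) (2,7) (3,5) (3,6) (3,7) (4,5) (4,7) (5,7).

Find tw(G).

A width-2 tree decomposition is:
Bags: B1 = {3, 5, 7}  B2 = {1, 3, 5}  B3 = {4, 5, 7}  B4 = {0, 3, 7}  B5 = {2, 3, 7}  B6 = {0, 3, 6}
Tree: B1–B2, B1–B3, B1–B4, B4–B5, B4–B6
Every bag has size at most 3, so the width is 3 − 1 = 2 and tw(G) ≤ 2. On the other hand G contains the 3-clique {1, 3, 5}. A clique must lie in a single bag of any decomposition, so no decomposition can have width below 2. Hence tw(G) = 2 exactly.

2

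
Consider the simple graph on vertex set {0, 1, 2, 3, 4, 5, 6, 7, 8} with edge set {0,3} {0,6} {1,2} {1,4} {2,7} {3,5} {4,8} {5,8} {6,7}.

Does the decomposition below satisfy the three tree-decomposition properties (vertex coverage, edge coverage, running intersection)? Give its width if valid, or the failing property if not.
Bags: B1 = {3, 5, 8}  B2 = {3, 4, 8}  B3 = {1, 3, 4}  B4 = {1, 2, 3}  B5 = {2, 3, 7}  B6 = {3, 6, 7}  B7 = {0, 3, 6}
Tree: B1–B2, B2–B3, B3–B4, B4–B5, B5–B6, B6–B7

Yes; width 2.

Vertex coverage: the bags together contain {0, 1, 2, 3, 4, 5, 6, 7, 8}, the full vertex set. Edge coverage: each edge of G has both endpoints in at least one bag. Running intersection: for every vertex, the bags containing it form a connected subtree. All three properties hold, so this is a valid tree decomposition of width max|bag| − 1 = 2, and hence tw(G) ≤ 2.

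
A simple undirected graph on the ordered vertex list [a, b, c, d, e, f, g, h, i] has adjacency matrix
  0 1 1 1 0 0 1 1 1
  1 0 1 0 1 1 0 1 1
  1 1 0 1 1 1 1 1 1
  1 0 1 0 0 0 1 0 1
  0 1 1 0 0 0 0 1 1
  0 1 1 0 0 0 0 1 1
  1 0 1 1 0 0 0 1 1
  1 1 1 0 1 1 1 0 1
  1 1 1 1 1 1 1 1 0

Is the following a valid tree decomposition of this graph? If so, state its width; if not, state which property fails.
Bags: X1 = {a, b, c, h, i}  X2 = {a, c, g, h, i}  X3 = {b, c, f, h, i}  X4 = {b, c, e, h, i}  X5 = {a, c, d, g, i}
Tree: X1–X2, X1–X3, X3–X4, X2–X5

Checking the three conditions: (i) the bags cover all of {a, b, c, d, e, f, g, h, i}; (ii) for each edge, some bag contains both endpoints; (iii) the bags containing any fixed vertex form a subtree. All hold, so the decomposition is valid with width 5 − 1 = 4.

Yes; width 4.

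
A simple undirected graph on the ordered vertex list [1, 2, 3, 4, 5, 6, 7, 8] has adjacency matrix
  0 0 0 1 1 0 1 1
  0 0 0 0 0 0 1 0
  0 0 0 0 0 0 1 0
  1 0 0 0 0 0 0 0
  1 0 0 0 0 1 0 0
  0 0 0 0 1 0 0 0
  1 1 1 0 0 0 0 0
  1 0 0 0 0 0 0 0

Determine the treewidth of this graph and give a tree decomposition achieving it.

Treewidth 1.
One such decomposition:
Bags: B1 = {1, 7}  B2 = {1, 8}  B3 = {1, 4}  B4 = {1, 5}  B5 = {3, 7}  B6 = {5, 6}  B7 = {2, 7}
Tree: B1–B2, B2–B3, B2–B4, B1–B5, B4–B6, B1–B7

The largest bag has 2 vertices, giving width 1; this decomposition certifies tw(G) ≤ 1. G has an edge, so its treewidth is at least 1. Hence tw(G) = 1 exactly.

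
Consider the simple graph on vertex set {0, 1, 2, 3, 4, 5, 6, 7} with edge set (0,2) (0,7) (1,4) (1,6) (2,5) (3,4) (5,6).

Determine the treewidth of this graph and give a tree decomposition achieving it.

Treewidth 1.
Bags: B1 = {0, 7}  B2 = {0, 2}  B3 = {2, 5}  B4 = {5, 6}  B5 = {1, 6}  B6 = {1, 4}  B7 = {3, 4}
Tree: B1–B2, B2–B3, B3–B4, B4–B5, B5–B6, B6–B7

The largest bag has 2 vertices, giving width 1; this decomposition certifies tw(G) ≤ 1. G has an edge, so its treewidth is at least 1. Therefore the treewidth is 1.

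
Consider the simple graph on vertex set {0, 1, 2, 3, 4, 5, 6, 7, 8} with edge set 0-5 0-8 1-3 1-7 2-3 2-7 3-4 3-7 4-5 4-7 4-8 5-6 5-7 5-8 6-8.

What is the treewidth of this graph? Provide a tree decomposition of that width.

Treewidth 2.
One optimal decomposition is:
Bags: B1 = {4, 5, 7}  B2 = {3, 4, 7}  B3 = {4, 5, 8}  B4 = {1, 3, 7}  B5 = {5, 6, 8}  B6 = {0, 5, 8}  B7 = {2, 3, 7}
Tree: B1–B2, B1–B3, B2–B4, B3–B5, B5–B6, B2–B7

The largest bag has 3 vertices, giving width 2; this decomposition certifies tw(G) ≤ 2. For the lower bound, the 3 vertices {1, 3, 7} are pairwise adjacent, and any tree decomposition puts a clique entirely inside one bag — forcing width ≥ 2. Therefore the treewidth is 2.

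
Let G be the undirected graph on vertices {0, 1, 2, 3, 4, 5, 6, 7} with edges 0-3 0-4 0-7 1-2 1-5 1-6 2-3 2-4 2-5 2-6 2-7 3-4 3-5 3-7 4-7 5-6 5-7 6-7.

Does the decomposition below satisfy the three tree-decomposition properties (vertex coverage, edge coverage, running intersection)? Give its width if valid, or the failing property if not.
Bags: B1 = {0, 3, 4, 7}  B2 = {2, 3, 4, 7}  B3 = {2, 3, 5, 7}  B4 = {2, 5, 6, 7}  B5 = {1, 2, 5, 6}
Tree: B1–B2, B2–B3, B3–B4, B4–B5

Yes; width 3.

Checking the three conditions: (i) the bags cover all of {0, 1, 2, 3, 4, 5, 6, 7}; (ii) for each edge, some bag contains both endpoints; (iii) the bags containing any fixed vertex form a subtree. All hold, so the decomposition is valid with width 4 − 1 = 3.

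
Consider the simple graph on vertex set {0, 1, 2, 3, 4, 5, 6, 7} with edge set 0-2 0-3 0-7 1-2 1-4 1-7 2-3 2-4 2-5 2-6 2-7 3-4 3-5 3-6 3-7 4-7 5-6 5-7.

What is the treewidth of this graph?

3

A width-3 tree decomposition is:
Bags: B1 = {2, 3, 5, 7}  B2 = {2, 3, 4, 7}  B3 = {2, 3, 5, 6}  B4 = {1, 2, 4, 7}  B5 = {0, 2, 3, 7}
Tree: B1–B2, B1–B3, B2–B4, B2–B5
Each bag holds 4 vertices, so the decomposition has width 3, which upper-bounds the treewidth. Conversely, {1, 2, 4, 7} is a clique of size 4, and the vertices of any clique must share a bag in every tree decomposition; so some bag has ≥ 4 vertices and tw(G) ≥ 3. The upper and lower bounds meet at 3, so that is the treewidth.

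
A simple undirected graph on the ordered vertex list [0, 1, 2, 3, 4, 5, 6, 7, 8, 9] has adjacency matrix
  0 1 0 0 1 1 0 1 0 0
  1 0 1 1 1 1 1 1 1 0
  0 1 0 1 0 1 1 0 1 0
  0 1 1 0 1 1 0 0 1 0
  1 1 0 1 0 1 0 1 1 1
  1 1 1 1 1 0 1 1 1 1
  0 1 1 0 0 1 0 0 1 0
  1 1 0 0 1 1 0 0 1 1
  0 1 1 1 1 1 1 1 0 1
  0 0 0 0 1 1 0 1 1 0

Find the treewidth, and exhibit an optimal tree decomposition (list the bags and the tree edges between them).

Treewidth 4.
Bags: B1 = {1, 4, 5, 7, 8}  B2 = {0, 1, 4, 5, 7}  B3 = {1, 3, 4, 5, 8}  B4 = {4, 5, 7, 8, 9}  B5 = {1, 2, 3, 5, 8}  B6 = {1, 2, 5, 6, 8}
Tree: B1–B2, B1–B3, B1–B4, B3–B5, B5–B6

Each bag holds 5 vertices, so the decomposition has width 4, which upper-bounds the treewidth. On the other hand G contains the 5-clique {0, 1, 4, 5, 7}. A clique must lie in a single bag of any decomposition, so no decomposition can have width below 4. Combining the bounds, tw(G) = 4.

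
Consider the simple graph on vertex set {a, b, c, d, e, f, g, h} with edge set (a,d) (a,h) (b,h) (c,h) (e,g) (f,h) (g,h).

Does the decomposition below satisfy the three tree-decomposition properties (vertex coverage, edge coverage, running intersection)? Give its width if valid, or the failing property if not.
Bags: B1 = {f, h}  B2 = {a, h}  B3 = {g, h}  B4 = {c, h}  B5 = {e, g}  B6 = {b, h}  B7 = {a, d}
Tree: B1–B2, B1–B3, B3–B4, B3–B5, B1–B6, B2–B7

Yes; width 1.

Vertex coverage: the bags together contain {a, b, c, d, e, f, g, h}, the full vertex set. Edge coverage: each edge of G has both endpoints in at least one bag. Running intersection: for every vertex, the bags containing it form a connected subtree. All three properties hold, so this is a valid tree decomposition of width max|bag| − 1 = 1, and hence tw(G) ≤ 1.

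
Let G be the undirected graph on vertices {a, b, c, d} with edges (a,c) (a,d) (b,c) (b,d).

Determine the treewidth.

2

A width-2 tree decomposition is:
Bags: B1 = {a, b, d}  B2 = {a, b, c}
Tree: B1–B2
Every bag has size at most 3, so the width is 3 − 1 = 2 and tw(G) ≤ 2. Since b–d–a–c–b is a cycle in G, G is not acyclic. Forests are exactly the graphs of treewidth ≤ 1, so tw(G) ≥ 2. The upper and lower bounds meet at 2, so that is the treewidth.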